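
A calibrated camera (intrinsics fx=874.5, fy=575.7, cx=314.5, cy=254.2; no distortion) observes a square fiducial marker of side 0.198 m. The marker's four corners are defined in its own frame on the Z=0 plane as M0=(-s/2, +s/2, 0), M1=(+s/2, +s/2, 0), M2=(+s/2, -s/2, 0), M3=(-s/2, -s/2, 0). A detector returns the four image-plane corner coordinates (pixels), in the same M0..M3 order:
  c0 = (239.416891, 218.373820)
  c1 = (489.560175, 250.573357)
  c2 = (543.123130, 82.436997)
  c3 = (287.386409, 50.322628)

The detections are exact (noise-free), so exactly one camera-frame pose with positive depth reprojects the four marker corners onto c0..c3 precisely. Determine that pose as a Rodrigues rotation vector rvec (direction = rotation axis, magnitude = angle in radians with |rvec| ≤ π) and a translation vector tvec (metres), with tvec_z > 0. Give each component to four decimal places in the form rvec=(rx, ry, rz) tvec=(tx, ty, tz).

Intrinsics K: fx=874.5, fy=575.7, cx=314.5, cy=254.2
Marker side s = 0.198 m; corners in marker frame (Z=0):
  M0 = (-0.0990, +0.0990, 0)
  M1 = (+0.0990, +0.0990, 0)
  M2 = (+0.0990, -0.0990, 0)
  M3 = (-0.0990, -0.0990, 0)
Detected image corners:
  c0 = (239.416891, 218.373820) px
  c1 = (489.560175, 250.573357) px
  c2 = (543.123130, 82.436997) px
  c3 = (287.386409, 50.322628) px
Planar DLT: solve 8×8 A·h = b for H (H[2,2]=1):
  H  [+1268.34237 -214.62285 +389.31414]
  H  [+158.94529 +865.06281 +151.28084]
  H  [-0.02304 +0.10706 +1.00000]
B = K⁻¹H; ‖b₁‖=1.486652, ‖b₂‖=1.486652; λ = 2/(‖b₁‖+‖b₂‖) = 0.672652, sign → tz>0 ⇒ λ=+0.672652
r₁ = λ·B[:,0] = (+0.98116,+0.19256,-0.01550); r₂ = λ·B[:,1] = (-0.19098,+0.97895,+0.07201)
r₃ = r₁×r₂ = (+0.02904,-0.06770,+0.99728); SVD([r₁ r₂ r₃]) → R = UVᵀ:
  R  [+0.98116 -0.19098 +0.02904]
  R  [+0.19256 +0.97895 -0.06770]
  R  [-0.01550 +0.07201 +0.99728]
t = (+0.05755, -0.12025, +0.67265) m
tr R = 2.957395; θ = arccos((tr R − 1)/2) = 0.206779 rad = 11.848°
axis k = ((R−Rᵀ)₃₂, (R−Rᵀ)₁₃, (R−Rᵀ)₂₁) / (2 sinθ) = (+0.340253, +0.108463, +0.934058)
rvec = θ·k = (+0.070357, +0.022428, +0.193143)

rvec=(0.0704, 0.0224, 0.1931) tvec=(0.0575, -0.1203, 0.6727)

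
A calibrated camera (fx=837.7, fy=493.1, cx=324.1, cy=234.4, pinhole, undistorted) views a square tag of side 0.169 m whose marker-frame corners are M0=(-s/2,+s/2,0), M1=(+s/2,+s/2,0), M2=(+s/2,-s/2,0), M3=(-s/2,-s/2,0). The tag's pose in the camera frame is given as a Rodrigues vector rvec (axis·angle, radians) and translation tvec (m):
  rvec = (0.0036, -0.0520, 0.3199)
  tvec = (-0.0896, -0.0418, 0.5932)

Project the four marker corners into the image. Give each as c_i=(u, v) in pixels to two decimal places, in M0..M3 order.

c0=(44.69, 244.34) c1=(273.50, 288.04) c2=(348.01, 155.68) c3=(120.61, 110.07)

Intrinsics K: fx=837.7, fy=493.1, cx=324.1, cy=234.4
Marker side s = 0.169 m; corners in marker frame (Z=0):
  M0 = (-0.0845, +0.0845, 0)
  M1 = (+0.0845, +0.0845, 0)
  M2 = (+0.0845, -0.0845, 0)
  M3 = (-0.0845, -0.0845, 0)
rvec = (0.0036, -0.0520, 0.3199), |rvec| = θ = 0.32412 rad = 18.571°
Rodrigues: sinθ=0.31847, 1−cosθ=0.05207; R = I + sinθ·[k]× + (1−cosθ)·[k]×²:
    [+0.94794 -0.31442 -0.05052]
    [+0.31424 +0.94927 -0.01178]
    [+0.05167 -0.00471 +0.99865]
t = (-0.0896, -0.0418, 0.5932) m
M0: Pc = R·M0+t = (-0.19627, +0.01186, +0.58844); u = 837.7·(-0.19627)/0.58844 + 324.1 = 44.6904, v = 493.1·(+0.01186)/0.58844 + 234.4 = 244.3390
M1: Pc = R·M1+t = (-0.03607, +0.06497, +0.59717); u = 837.7·(-0.03607)/0.59717 + 324.1 = 273.5045, v = 493.1·(+0.06497)/0.59717 + 234.4 = 288.0447
M2: Pc = R·M2+t = (+0.01707, -0.09546, +0.59796); u = 837.7·(+0.01707)/0.59796 + 324.1 = 348.0128, v = 493.1·(-0.09546)/0.59796 + 234.4 = 155.6801
M3: Pc = R·M3+t = (-0.14313, -0.14857, +0.58923); u = 837.7·(-0.14313)/0.58923 + 324.1 = 120.6117, v = 493.1·(-0.14857)/0.58923 + 234.4 = 110.0719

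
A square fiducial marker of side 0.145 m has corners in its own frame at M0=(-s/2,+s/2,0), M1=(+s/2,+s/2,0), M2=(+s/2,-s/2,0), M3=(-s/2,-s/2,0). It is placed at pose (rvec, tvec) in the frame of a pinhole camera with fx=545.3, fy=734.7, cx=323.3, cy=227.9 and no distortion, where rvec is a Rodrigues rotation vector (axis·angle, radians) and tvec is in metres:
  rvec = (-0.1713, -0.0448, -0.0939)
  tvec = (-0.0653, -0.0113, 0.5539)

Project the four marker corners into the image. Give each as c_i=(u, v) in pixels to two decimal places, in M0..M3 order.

Intrinsics K: fx=545.3, fy=734.7, cx=323.3, cy=227.9
Marker side s = 0.145 m; corners in marker frame (Z=0):
  M0 = (-0.0725, +0.0725, 0)
  M1 = (+0.0725, +0.0725, 0)
  M2 = (+0.0725, -0.0725, 0)
  M3 = (-0.0725, -0.0725, 0)
rvec = (-0.1713, -0.0448, -0.0939), |rvec| = θ = 0.20042 rad = 11.483°
Rodrigues: sinθ=0.19908, 1−cosθ=0.02002; R = I + sinθ·[k]× + (1−cosθ)·[k]×²:
    [+0.99461 +0.09710 -0.03649]
    [-0.08945 +0.98098 +0.17225]
    [+0.05252 -0.16806 +0.98438]
t = (-0.0653, -0.0113, 0.5539) m
M0: Pc = R·M0+t = (-0.13037, +0.06631, +0.53791); u = 545.3·(-0.13037)/0.53791 + 323.3 = 191.1391, v = 734.7·(+0.06631)/0.53791 + 227.9 = 318.4642
M1: Pc = R·M1+t = (+0.01385, +0.05334, +0.54552); u = 545.3·(+0.01385)/0.54552 + 323.3 = 337.1428, v = 734.7·(+0.05334)/0.54552 + 227.9 = 299.7323
M2: Pc = R·M2+t = (-0.00023, -0.08891, +0.56989); u = 545.3·(-0.00023)/0.56989 + 323.3 = 323.0794, v = 734.7·(-0.08891)/0.56989 + 227.9 = 113.2827
M3: Pc = R·M3+t = (-0.14445, -0.07594, +0.56228); u = 545.3·(-0.14445)/0.56228 + 323.3 = 183.2129, v = 734.7·(-0.07594)/0.56228 + 227.9 = 128.6777

c0=(191.14, 318.46) c1=(337.14, 299.73) c2=(323.08, 113.28) c3=(183.21, 128.68)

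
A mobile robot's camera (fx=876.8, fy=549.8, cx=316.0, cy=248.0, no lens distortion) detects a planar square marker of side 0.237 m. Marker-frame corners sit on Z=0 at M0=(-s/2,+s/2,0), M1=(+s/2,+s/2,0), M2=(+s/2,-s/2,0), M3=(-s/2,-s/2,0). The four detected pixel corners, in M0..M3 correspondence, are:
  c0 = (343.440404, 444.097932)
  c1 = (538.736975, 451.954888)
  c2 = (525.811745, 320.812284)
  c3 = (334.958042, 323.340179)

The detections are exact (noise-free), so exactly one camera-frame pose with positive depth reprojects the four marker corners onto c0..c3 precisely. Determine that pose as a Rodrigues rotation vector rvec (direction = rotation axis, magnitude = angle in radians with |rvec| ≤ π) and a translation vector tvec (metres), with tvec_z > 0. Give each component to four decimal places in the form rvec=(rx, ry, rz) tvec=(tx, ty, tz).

Intrinsics K: fx=876.8, fy=549.8, cx=316.0, cy=248.0
Marker side s = 0.237 m; corners in marker frame (Z=0):
  M0 = (-0.1185, +0.1185, 0)
  M1 = (+0.1185, +0.1185, 0)
  M2 = (+0.1185, -0.1185, 0)
  M3 = (-0.1185, -0.1185, 0)
Detected image corners:
  c0 = (343.440404, 444.097932) px
  c1 = (538.736975, 451.954888) px
  c2 = (525.811745, 320.812284) px
  c3 = (334.958042, 323.340179) px
Planar DLT: solve 8×8 A·h = b for H (H[2,2]=1):
  H  [+663.70220 +10.83628 +431.72638]
  H  [-122.28390 +500.54186 +384.41534]
  H  [-0.34625 -0.07790 +1.00000]
B = K⁻¹H; ‖b₁‖=0.949609, ‖b₂‖=0.949609; λ = 2/(‖b₁‖+‖b₂‖) = 1.053065, sign → tz>0 ⇒ λ=+1.053065
r₁ = λ·B[:,0] = (+0.92854,-0.06975,-0.36462); r₂ = λ·B[:,1] = (+0.04258,+0.99572,-0.08203)
r₃ = r₁×r₂ = (+0.36879,+0.06064,+0.92753); SVD([r₁ r₂ r₃]) → R = UVᵀ:
  R  [+0.92854 +0.04258 +0.36879]
  R  [-0.06975 +0.99572 +0.06064]
  R  [-0.36462 -0.08203 +0.92753]
t = (+0.13899, +0.26128, +1.05306) m
tr R = 2.851793; θ = arccos((tr R − 1)/2) = 0.387395 rad = 22.196°
axis k = ((R−Rᵀ)₃₂, (R−Rᵀ)₁₃, (R−Rᵀ)₂₁) / (2 sinθ) = (-0.188835, +0.970691, -0.148664)
rvec = θ·k = (-0.073154, +0.376040, -0.057592)

rvec=(-0.0732, 0.3760, -0.0576) tvec=(0.1390, 0.2613, 1.0531)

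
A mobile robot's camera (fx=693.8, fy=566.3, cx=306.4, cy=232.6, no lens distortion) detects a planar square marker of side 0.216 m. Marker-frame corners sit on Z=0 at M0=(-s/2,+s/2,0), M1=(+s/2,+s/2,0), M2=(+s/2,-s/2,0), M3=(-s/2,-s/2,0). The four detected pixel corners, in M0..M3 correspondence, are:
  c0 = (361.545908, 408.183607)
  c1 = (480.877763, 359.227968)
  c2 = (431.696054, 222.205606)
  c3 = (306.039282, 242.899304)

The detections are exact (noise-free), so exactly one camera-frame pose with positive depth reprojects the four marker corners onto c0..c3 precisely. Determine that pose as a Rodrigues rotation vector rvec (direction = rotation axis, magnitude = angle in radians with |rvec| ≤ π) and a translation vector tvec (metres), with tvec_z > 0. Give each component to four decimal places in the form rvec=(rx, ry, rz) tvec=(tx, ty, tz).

rvec=(-0.1877, -0.7143, -0.2211) tvec=(0.1074, 0.1023, 0.7938)

Intrinsics K: fx=693.8, fy=566.3, cx=306.4, cy=232.6
Marker side s = 0.216 m; corners in marker frame (Z=0):
  M0 = (-0.1080, +0.1080, 0)
  M1 = (+0.1080, +0.1080, 0)
  M2 = (+0.1080, -0.1080, 0)
  M3 = (-0.1080, -0.1080, 0)
Detected image corners:
  c0 = (361.545908, 408.183607) px
  c1 = (480.877763, 359.227968) px
  c2 = (431.696054, 222.205606) px
  c3 = (306.039282, 242.899304) px
Planar DLT: solve 8×8 A·h = b for H (H[2,2]=1):
  H  [+898.40661 +193.95046 +400.24735]
  H  [+97.88442 +657.15655 +305.58058]
  H  [+0.83818 -0.11912 +1.00000]
B = K⁻¹H; ‖b₁‖=1.259796, ‖b₂‖=1.259796; λ = 2/(‖b₁‖+‖b₂‖) = 0.793779, sign → tz>0 ⇒ λ=+0.793779
r₁ = λ·B[:,0] = (+0.73404,-0.13607,+0.66533); r₂ = λ·B[:,1] = (+0.26366,+0.95997,-0.09456)
r₃ = r₁×r₂ = (-0.62583,+0.24483,+0.74054); SVD([r₁ r₂ r₃]) → R = UVᵀ:
  R  [+0.73404 +0.26366 -0.62583]
  R  [-0.13607 +0.95997 +0.24483]
  R  [+0.66533 -0.09456 +0.74054]
t = (+0.10737, +0.10230, +0.79378) m
tr R = 2.434550; θ = arccos((tr R − 1)/2) = 0.770913 rad = 44.170°
axis k = ((R−Rᵀ)₃₂, (R−Rᵀ)₁₃, (R−Rᵀ)₂₁) / (2 sinθ) = (-0.243536, -0.926507, -0.286837)
rvec = θ·k = (-0.187745, -0.714256, -0.221126)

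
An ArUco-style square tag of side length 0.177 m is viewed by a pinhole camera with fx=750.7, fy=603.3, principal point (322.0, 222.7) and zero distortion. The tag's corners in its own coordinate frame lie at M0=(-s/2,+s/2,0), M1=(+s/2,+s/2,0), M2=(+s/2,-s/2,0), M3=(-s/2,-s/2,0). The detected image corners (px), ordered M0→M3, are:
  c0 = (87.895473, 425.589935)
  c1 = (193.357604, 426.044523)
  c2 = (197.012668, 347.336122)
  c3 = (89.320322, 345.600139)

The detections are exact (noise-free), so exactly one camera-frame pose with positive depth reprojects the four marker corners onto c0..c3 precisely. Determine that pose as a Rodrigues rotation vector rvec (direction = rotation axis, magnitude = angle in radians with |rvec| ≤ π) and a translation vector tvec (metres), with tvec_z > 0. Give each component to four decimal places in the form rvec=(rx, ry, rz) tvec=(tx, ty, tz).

rvec=(0.1570, -0.1105, 0.0528) tvec=(-0.3044, 0.3454, 1.2716)

Intrinsics K: fx=750.7, fy=603.3, cx=322.0, cy=222.7
Marker side s = 0.177 m; corners in marker frame (Z=0):
  M0 = (-0.0885, +0.0885, 0)
  M1 = (+0.0885, +0.0885, 0)
  M2 = (+0.0885, -0.0885, 0)
  M3 = (-0.0885, -0.0885, 0)
Detected image corners:
  c0 = (87.895473, 425.589935) px
  c1 = (193.357604, 426.044523) px
  c2 = (197.012668, 347.336122) px
  c3 = (89.320322, 345.600139) px
Planar DLT: solve 8×8 A·h = b for H (H[2,2]=1):
  H  [+614.77456 +2.67864 +142.30543]
  H  [+40.73821 +494.74730 +386.56963]
  H  [+0.08957 +0.12036 +1.00000]
B = K⁻¹H; ‖b₁‖=0.786392, ‖b₂‖=0.786392; λ = 2/(‖b₁‖+‖b₂‖) = 1.271630, sign → tz>0 ⇒ λ=+1.271630
r₁ = λ·B[:,0] = (+0.99252,+0.04382,+0.11391); r₂ = λ·B[:,1] = (-0.06111,+0.98633,+0.15305)
r₃ = r₁×r₂ = (-0.10564,-0.15887,+0.98163); SVD([r₁ r₂ r₃]) → R = UVᵀ:
  R  [+0.99252 -0.06111 -0.10564]
  R  [+0.04382 +0.98633 -0.15887]
  R  [+0.11391 +0.15305 +0.98163]
t = (-0.30439, +0.34540, +1.27163) m
tr R = 2.960483; θ = arccos((tr R − 1)/2) = 0.199119 rad = 11.409°
axis k = ((R−Rᵀ)₃₂, (R−Rᵀ)₁₃, (R−Rᵀ)₂₁) / (2 sinθ) = (+0.788458, -0.554959, +0.265242)
rvec = θ·k = (+0.156997, -0.110503, +0.052815)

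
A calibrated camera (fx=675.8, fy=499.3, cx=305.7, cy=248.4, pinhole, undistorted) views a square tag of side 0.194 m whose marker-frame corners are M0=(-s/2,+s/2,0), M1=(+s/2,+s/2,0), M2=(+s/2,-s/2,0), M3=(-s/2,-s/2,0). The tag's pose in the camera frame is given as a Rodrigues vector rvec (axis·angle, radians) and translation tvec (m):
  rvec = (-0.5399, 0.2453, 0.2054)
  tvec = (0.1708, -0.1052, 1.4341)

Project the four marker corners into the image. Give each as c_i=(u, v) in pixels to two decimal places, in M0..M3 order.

c0=(331.37, 235.60) c1=(424.03, 244.20) c2=(439.56, 188.58) c3=(352.06, 182.53)

Intrinsics K: fx=675.8, fy=499.3, cx=305.7, cy=248.4
Marker side s = 0.194 m; corners in marker frame (Z=0):
  M0 = (-0.0970, +0.0970, 0)
  M1 = (+0.0970, +0.0970, 0)
  M2 = (+0.0970, -0.0970, 0)
  M3 = (-0.0970, -0.0970, 0)
rvec = (-0.5399, 0.2453, 0.2054), |rvec| = θ = 0.62758 rad = 35.958°
Rodrigues: sinθ=0.58719, 1−cosθ=0.19055; R = I + sinθ·[k]× + (1−cosθ)·[k]×²:
    [+0.95048 -0.25625 +0.17586]
    [+0.12811 +0.83856 +0.52953]
    [-0.28316 -0.48077 +0.82986]
t = (0.1708, -0.1052, 1.4341) m
M0: Pc = R·M0+t = (+0.05375, -0.03629, +1.41493); u = 675.8·(+0.05375)/1.41493 + 305.7 = 331.3707, v = 499.3·(-0.03629)/1.41493 + 248.4 = 235.5956
M1: Pc = R·M1+t = (+0.23814, -0.01143, +1.36000); u = 675.8·(+0.23814)/1.36000 + 305.7 = 424.0346, v = 499.3·(-0.01143)/1.36000 + 248.4 = 244.2026
M2: Pc = R·M2+t = (+0.28785, -0.17411, +1.45327); u = 675.8·(+0.28785)/1.45327 + 305.7 = 439.5576, v = 499.3·(-0.17411)/1.45327 + 248.4 = 188.5795
M3: Pc = R·M3+t = (+0.10346, -0.19897, +1.50820); u = 675.8·(+0.10346)/1.50820 + 305.7 = 352.0588, v = 499.3·(-0.19897)/1.50820 + 248.4 = 182.5307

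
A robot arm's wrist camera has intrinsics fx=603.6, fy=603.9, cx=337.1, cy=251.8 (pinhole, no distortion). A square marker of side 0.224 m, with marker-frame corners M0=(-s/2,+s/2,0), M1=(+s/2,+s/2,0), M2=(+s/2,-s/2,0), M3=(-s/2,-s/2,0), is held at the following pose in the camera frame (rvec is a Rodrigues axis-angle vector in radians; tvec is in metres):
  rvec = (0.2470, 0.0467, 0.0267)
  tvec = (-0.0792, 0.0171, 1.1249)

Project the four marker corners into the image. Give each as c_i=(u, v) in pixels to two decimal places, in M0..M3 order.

Intrinsics K: fx=603.6, fy=603.9, cx=337.1, cy=251.8
Marker side s = 0.224 m; corners in marker frame (Z=0):
  M0 = (-0.1120, +0.1120, 0)
  M1 = (+0.1120, +0.1120, 0)
  M2 = (+0.1120, -0.1120, 0)
  M3 = (-0.1120, -0.1120, 0)
rvec = (0.2470, 0.0467, 0.0267), |rvec| = θ = 0.25279 rad = 14.484°
Rodrigues: sinθ=0.25011, 1−cosθ=0.03178; R = I + sinθ·[k]× + (1−cosθ)·[k]×²:
    [+0.99856 -0.02068 +0.04948]
    [+0.03215 +0.96930 -0.24376]
    [-0.04292 +0.24500 +0.96857]
t = (-0.0792, 0.0171, 1.1249) m
M0: Pc = R·M0+t = (-0.19335, +0.12206, +1.15715); u = 603.6·(-0.19335)/1.15715 + 337.1 = 236.2407, v = 603.9·(+0.12206)/1.15715 + 251.8 = 315.5019
M1: Pc = R·M1+t = (+0.03032, +0.12926, +1.14753); u = 603.6·(+0.03032)/1.14753 + 337.1 = 353.0497, v = 603.9·(+0.12926)/1.14753 + 251.8 = 319.8260
M2: Pc = R·M2+t = (+0.03495, -0.08786, +1.09265); u = 603.6·(+0.03495)/1.09265 + 337.1 = 356.4097, v = 603.9·(-0.08786)/1.09265 + 251.8 = 203.2401
M3: Pc = R·M3+t = (-0.18872, -0.09506, +1.10227); u = 603.6·(-0.18872)/1.10227 + 337.1 = 233.7558, v = 603.9·(-0.09506)/1.10227 + 251.8 = 199.7177

c0=(236.24, 315.50) c1=(353.05, 319.83) c2=(356.41, 203.24) c3=(233.76, 199.72)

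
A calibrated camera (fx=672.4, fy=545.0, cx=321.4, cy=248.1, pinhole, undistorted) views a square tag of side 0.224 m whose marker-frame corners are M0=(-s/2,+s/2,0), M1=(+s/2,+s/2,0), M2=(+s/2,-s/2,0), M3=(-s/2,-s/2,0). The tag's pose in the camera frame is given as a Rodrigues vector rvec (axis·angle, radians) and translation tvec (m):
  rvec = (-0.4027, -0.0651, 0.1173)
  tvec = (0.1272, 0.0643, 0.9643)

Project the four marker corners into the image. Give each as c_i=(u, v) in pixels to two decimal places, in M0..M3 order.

Intrinsics K: fx=672.4, fy=545.0, cx=321.4, cy=248.1
Marker side s = 0.224 m; corners in marker frame (Z=0):
  M0 = (-0.1120, +0.1120, 0)
  M1 = (+0.1120, +0.1120, 0)
  M2 = (+0.1120, -0.1120, 0)
  M3 = (-0.1120, -0.1120, 0)
rvec = (-0.4027, -0.0651, 0.1173), |rvec| = θ = 0.42446 rad = 24.320°
Rodrigues: sinθ=0.41183, 1−cosθ=0.08874; R = I + sinθ·[k]× + (1−cosθ)·[k]×²:
    [+0.99114 -0.10090 -0.08643]
    [+0.12672 +0.91335 +0.38696]
    [+0.03990 -0.39448 +0.91804]
t = (0.1272, 0.0643, 0.9643) m
M0: Pc = R·M0+t = (+0.00489, +0.15240, +0.91565); u = 672.4·(+0.00489)/0.91565 + 321.4 = 324.9926, v = 545.0·(+0.15240)/0.91565 + 248.1 = 338.8107
M1: Pc = R·M1+t = (+0.22691, +0.18079, +0.92459); u = 672.4·(+0.22691)/0.92459 + 321.4 = 486.4165, v = 545.0·(+0.18079)/0.92459 + 248.1 = 354.6659
M2: Pc = R·M2+t = (+0.24951, -0.02380, +1.01295); u = 672.4·(+0.24951)/1.01295 + 321.4 = 487.0241, v = 545.0·(-0.02380)/1.01295 + 248.1 = 235.2936
M3: Pc = R·M3+t = (+0.02749, -0.05219, +1.00401); u = 672.4·(+0.02749)/1.00401 + 321.4 = 339.8126, v = 545.0·(-0.05219)/1.00401 + 248.1 = 219.7712

c0=(324.99, 338.81) c1=(486.42, 354.67) c2=(487.02, 235.29) c3=(339.81, 219.77)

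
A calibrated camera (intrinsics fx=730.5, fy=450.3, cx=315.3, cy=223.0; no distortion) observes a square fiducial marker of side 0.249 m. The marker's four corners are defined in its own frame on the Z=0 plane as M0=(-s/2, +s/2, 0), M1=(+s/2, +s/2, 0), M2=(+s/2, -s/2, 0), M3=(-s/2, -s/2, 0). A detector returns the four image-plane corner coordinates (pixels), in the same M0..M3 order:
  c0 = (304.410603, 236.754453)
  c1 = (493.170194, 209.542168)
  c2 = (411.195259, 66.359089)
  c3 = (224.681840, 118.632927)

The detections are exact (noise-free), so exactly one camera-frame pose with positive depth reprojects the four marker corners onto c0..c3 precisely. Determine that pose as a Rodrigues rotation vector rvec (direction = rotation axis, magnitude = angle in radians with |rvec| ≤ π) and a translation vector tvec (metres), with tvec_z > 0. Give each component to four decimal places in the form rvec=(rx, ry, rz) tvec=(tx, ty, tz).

rvec=(0.3134, 0.5614, -0.3131) tvec=(0.0401, -0.1104, 0.8095)

Intrinsics K: fx=730.5, fy=450.3, cx=315.3, cy=223.0
Marker side s = 0.249 m; corners in marker frame (Z=0):
  M0 = (-0.1245, +0.1245, 0)
  M1 = (+0.1245, +0.1245, 0)
  M2 = (+0.1245, -0.1245, 0)
  M3 = (-0.1245, -0.1245, 0)
Detected image corners:
  c0 = (304.410603, 236.754453) px
  c1 = (493.170194, 209.542168) px
  c2 = (411.195259, 66.359089) px
  c3 = (224.681840, 118.632927) px
Planar DLT: solve 8×8 A·h = b for H (H[2,2]=1):
  H  [+504.99153 +414.25589 +351.52129]
  H  [-267.56891 +559.96870 +161.58033]
  H  [-0.69401 +0.25097 +1.00000]
B = K⁻¹H; ‖b₁‖=1.235389, ‖b₂‖=1.235389; λ = 2/(‖b₁‖+‖b₂‖) = 0.809461, sign → tz>0 ⇒ λ=+0.809461
r₁ = λ·B[:,0] = (+0.80205,-0.20278,-0.56178); r₂ = λ·B[:,1] = (+0.37135,+0.90600,+0.20315)
r₃ = r₁×r₂ = (+0.46777,-0.37155,+0.80196); SVD([r₁ r₂ r₃]) → R = UVᵀ:
  R  [+0.80205 +0.37135 +0.46777]
  R  [-0.20278 +0.90600 -0.37155]
  R  [-0.56178 +0.20315 +0.80196]
t = (+0.04014, -0.11041, +0.80946) m
tr R = 2.510006; θ = arccos((tr R − 1)/2) = 0.715137 rad = 40.974°
axis k = ((R−Rᵀ)₃₂, (R−Rᵀ)₁₃, (R−Rᵀ)₂₁) / (2 sinθ) = (+0.438224, +0.785052, -0.437782)
rvec = θ·k = (+0.313391, +0.561420, -0.313074)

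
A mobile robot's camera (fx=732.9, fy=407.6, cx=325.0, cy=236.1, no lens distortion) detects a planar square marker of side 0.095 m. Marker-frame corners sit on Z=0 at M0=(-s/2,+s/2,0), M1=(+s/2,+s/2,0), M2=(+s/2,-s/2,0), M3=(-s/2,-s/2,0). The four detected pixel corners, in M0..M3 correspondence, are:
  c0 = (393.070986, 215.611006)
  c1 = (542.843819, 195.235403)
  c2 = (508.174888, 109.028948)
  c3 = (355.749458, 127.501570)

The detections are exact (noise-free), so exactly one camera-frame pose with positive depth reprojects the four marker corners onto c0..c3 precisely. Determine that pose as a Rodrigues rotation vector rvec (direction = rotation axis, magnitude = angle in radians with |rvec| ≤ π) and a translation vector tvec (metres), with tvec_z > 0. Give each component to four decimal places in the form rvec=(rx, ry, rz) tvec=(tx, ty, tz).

Intrinsics K: fx=732.9, fy=407.6, cx=325.0, cy=236.1
Marker side s = 0.095 m; corners in marker frame (Z=0):
  M0 = (-0.0475, +0.0475, 0)
  M1 = (+0.0475, +0.0475, 0)
  M2 = (+0.0475, -0.0475, 0)
  M3 = (-0.0475, -0.0475, 0)
Detected image corners:
  c0 = (393.070986, 215.611006) px
  c1 = (542.843819, 195.235403) px
  c2 = (508.174888, 109.028948) px
  c3 = (355.749458, 127.501570) px
Planar DLT: solve 8×8 A·h = b for H (H[2,2]=1):
  H  [+1706.23193 +434.29057 +450.98888]
  H  [-162.87266 +937.31524 +161.98113]
  H  [+0.25735 +0.12349 +1.00000]
B = K⁻¹H; ‖b₁‖=2.295379, ‖b₂‖=2.295379; λ = 2/(‖b₁‖+‖b₂‖) = 0.435658, sign → tz>0 ⇒ λ=+0.435658
r₁ = λ·B[:,0] = (+0.96452,-0.23903,+0.11212); r₂ = λ·B[:,1] = (+0.23430,+0.97067,+0.05380)
r₃ = r₁×r₂ = (-0.12169,-0.02562,+0.99224); SVD([r₁ r₂ r₃]) → R = UVᵀ:
  R  [+0.96452 +0.23430 -0.12169]
  R  [-0.23903 +0.97067 -0.02562]
  R  [+0.11212 +0.05380 +0.99224]
t = (+0.07489, -0.07922, +0.43566) m
tr R = 2.927431; θ = arccos((tr R − 1)/2) = 0.270207 rad = 15.482°
axis k = ((R−Rᵀ)₃₂, (R−Rᵀ)₁₃, (R−Rᵀ)₂₁) / (2 sinθ) = (+0.148762, -0.437947, -0.886607)
rvec = θ·k = (+0.040197, -0.118336, -0.239568)

rvec=(0.0402, -0.1183, -0.2396) tvec=(0.0749, -0.0792, 0.4357)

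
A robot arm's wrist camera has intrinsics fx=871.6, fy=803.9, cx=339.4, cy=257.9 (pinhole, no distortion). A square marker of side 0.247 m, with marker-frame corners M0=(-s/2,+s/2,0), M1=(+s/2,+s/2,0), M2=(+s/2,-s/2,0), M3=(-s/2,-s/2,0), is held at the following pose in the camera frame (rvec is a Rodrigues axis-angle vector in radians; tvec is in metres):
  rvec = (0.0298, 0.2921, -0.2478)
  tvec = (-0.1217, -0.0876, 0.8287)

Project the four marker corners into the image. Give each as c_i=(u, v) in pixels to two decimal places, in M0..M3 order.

c0=(131.61, 315.08) c1=(364.97, 260.72) c2=(298.19, 18.29) c3=(70.78, 92.53)

Intrinsics K: fx=871.6, fy=803.9, cx=339.4, cy=257.9
Marker side s = 0.247 m; corners in marker frame (Z=0):
  M0 = (-0.1235, +0.1235, 0)
  M1 = (+0.1235, +0.1235, 0)
  M2 = (+0.1235, -0.1235, 0)
  M3 = (-0.1235, -0.1235, 0)
rvec = (0.0298, 0.2921, -0.2478), |rvec| = θ = 0.38421 rad = 22.013°
Rodrigues: sinθ=0.37482, 1−cosθ=0.07290; R = I + sinθ·[k]× + (1−cosθ)·[k]×²:
    [+0.92753 +0.24605 +0.28132]
    [-0.23745 +0.96923 -0.06482]
    [-0.28861 -0.00668 +0.95742]
t = (-0.1217, -0.0876, 0.8287) m
M0: Pc = R·M0+t = (-0.20586, +0.06143, +0.86352); u = 871.6·(-0.20586)/0.86352 + 339.4 = 131.6099, v = 803.9·(+0.06143)/0.86352 + 257.9 = 315.0845
M1: Pc = R·M1+t = (+0.02324, +0.00278, +0.79223); u = 871.6·(+0.02324)/0.79223 + 339.4 = 364.9653, v = 803.9·(+0.00278)/0.79223 + 257.9 = 260.7164
M2: Pc = R·M2+t = (-0.03754, -0.23663, +0.79388); u = 871.6·(-0.03754)/0.79388 + 339.4 = 298.1889, v = 803.9·(-0.23663)/0.79388 + 257.9 = 18.2881
M3: Pc = R·M3+t = (-0.26664, -0.17798, +0.86517); u = 871.6·(-0.26664)/0.86517 + 339.4 = 70.7804, v = 803.9·(-0.17798)/0.86517 + 257.9 = 92.5281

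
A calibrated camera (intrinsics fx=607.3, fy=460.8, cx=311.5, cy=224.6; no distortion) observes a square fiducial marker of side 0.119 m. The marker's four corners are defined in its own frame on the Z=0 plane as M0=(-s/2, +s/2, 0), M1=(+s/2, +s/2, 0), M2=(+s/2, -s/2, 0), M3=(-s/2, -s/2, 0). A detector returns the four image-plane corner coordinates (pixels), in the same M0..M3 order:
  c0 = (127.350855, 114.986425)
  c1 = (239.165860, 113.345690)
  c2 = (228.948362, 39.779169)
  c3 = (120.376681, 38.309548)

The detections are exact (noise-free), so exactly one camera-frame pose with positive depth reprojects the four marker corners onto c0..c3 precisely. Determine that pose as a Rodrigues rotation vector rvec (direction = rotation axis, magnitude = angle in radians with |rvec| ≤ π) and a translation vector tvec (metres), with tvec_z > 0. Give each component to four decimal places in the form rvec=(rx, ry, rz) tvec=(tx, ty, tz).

rvec=(-0.1982, -0.2267, -0.0994) tvec=(-0.1449, -0.2159, 0.6694)

Intrinsics K: fx=607.3, fy=460.8, cx=311.5, cy=224.6
Marker side s = 0.119 m; corners in marker frame (Z=0):
  M0 = (-0.0595, +0.0595, 0)
  M1 = (+0.0595, +0.0595, 0)
  M2 = (+0.0595, -0.0595, 0)
  M3 = (-0.0595, -0.0595, 0)
Detected image corners:
  c0 = (127.350855, 114.986425) px
  c1 = (239.165860, 113.345690) px
  c2 = (228.948362, 39.779169) px
  c3 = (120.376681, 38.309548) px
Planar DLT: solve 8×8 A·h = b for H (H[2,2]=1):
  H  [+987.98255 +23.39950 +180.02985]
  H  [+26.12411 +609.97992 +75.99096]
  H  [+0.34762 -0.27445 +1.00000]
B = K⁻¹H; ‖b₁‖=1.493928, ‖b₂‖=1.493928; λ = 2/(‖b₁‖+‖b₂‖) = 0.669376, sign → tz>0 ⇒ λ=+0.669376
r₁ = λ·B[:,0] = (+0.96962,-0.07547,+0.23269); r₂ = λ·B[:,1] = (+0.12002,+0.97563,-0.18371)
r₃ = r₁×r₂ = (-0.21315,+0.20606,+0.95504); SVD([r₁ r₂ r₃]) → R = UVᵀ:
  R  [+0.96962 +0.12002 -0.21315]
  R  [-0.07547 +0.97563 +0.20606]
  R  [+0.23269 -0.18371 +0.95504]
t = (-0.14491, -0.21588, +0.66938) m
tr R = 2.900285; θ = arccos((tr R − 1)/2) = 0.317103 rad = 18.169°
axis k = ((R−Rᵀ)₃₂, (R−Rᵀ)₁₃, (R−Rᵀ)₂₁) / (2 sinθ) = (-0.625004, -0.714917, -0.313470)
rvec = θ·k = (-0.198191, -0.226702, -0.099402)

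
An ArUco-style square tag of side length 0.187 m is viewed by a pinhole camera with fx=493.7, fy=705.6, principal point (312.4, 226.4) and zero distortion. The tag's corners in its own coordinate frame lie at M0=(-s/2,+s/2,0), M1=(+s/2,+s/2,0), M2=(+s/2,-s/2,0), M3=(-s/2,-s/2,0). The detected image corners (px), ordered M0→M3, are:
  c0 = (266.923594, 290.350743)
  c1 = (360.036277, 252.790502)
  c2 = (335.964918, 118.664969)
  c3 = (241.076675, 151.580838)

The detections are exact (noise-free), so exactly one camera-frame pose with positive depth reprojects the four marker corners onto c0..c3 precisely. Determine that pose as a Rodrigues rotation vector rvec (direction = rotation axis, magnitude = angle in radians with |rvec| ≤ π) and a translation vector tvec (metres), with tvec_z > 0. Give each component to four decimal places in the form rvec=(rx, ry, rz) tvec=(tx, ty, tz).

rvec=(0.0224, -0.1885, -0.2585) tvec=(-0.0199, -0.0306, 0.9365)

Intrinsics K: fx=493.7, fy=705.6, cx=312.4, cy=226.4
Marker side s = 0.187 m; corners in marker frame (Z=0):
  M0 = (-0.0935, +0.0935, 0)
  M1 = (+0.0935, +0.0935, 0)
  M2 = (+0.0935, -0.0935, 0)
  M3 = (-0.0935, -0.0935, 0)
Detected image corners:
  c0 = (266.923594, 290.350743) px
  c1 = (360.036277, 252.790502) px
  c2 = (335.964918, 118.664969) px
  c3 = (241.076675, 151.580838) px
Planar DLT: solve 8×8 A·h = b for H (H[2,2]=1):
  H  [+561.27471 +148.22394 +301.91373]
  H  [-148.89392 +739.46564 +203.34041]
  H  [+0.19475 +0.04930 +1.00000]
B = K⁻¹H; ‖b₁‖=1.067802, ‖b₂‖=1.067802; λ = 2/(‖b₁‖+‖b₂‖) = 0.936503, sign → tz>0 ⇒ λ=+0.936503
r₁ = λ·B[:,0] = (+0.94928,-0.25614,+0.18239); r₂ = λ·B[:,1] = (+0.25195,+0.96664,+0.04617)
r₃ = r₁×r₂ = (-0.18813,+0.00213,+0.98214); SVD([r₁ r₂ r₃]) → R = UVᵀ:
  R  [+0.94928 +0.25195 -0.18813]
  R  [-0.25614 +0.96664 +0.00213]
  R  [+0.18239 +0.04617 +0.98214]
t = (-0.01989, -0.03061, +0.93650) m
tr R = 2.898058; θ = arccos((tr R − 1)/2) = 0.320656 rad = 18.372°
axis k = ((R−Rᵀ)₃₂, (R−Rᵀ)₁₃, (R−Rᵀ)₂₁) / (2 sinθ) = (+0.069868, -0.587762, -0.806012)
rvec = θ·k = (+0.022404, -0.188469, -0.258452)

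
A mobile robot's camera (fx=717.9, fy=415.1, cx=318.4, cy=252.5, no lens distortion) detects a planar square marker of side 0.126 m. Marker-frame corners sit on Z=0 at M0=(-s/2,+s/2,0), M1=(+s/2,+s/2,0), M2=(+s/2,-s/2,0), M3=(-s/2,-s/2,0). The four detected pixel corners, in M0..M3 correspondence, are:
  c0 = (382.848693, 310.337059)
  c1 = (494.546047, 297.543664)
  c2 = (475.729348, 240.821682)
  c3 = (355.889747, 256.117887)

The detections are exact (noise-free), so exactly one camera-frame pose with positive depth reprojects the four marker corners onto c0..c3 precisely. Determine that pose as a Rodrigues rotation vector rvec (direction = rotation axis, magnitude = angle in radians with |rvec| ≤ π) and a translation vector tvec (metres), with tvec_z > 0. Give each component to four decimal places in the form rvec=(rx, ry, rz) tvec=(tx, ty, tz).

rvec=(0.5025, 0.1027, -0.2547) tvec=(0.1168, 0.0462, 0.7726)

Intrinsics K: fx=717.9, fy=415.1, cx=318.4, cy=252.5
Marker side s = 0.126 m; corners in marker frame (Z=0):
  M0 = (-0.0630, +0.0630, 0)
  M1 = (+0.0630, +0.0630, 0)
  M2 = (+0.0630, -0.0630, 0)
  M3 = (-0.0630, -0.0630, 0)
Detected image corners:
  c0 = (382.848693, 310.337059) px
  c1 = (494.546047, 297.543664) px
  c2 = (475.729348, 240.821682) px
  c3 = (355.889747, 256.117887) px
Planar DLT: solve 8×8 A·h = b for H (H[2,2]=1):
  H  [+829.38098 +437.99581 +426.93254]
  H  [-168.10838 +605.56126 +277.34305]
  H  [-0.20643 +0.59900 +1.00000]
B = K⁻¹H; ‖b₁‖=1.294334, ‖b₂‖=1.294334; λ = 2/(‖b₁‖+‖b₂‖) = 0.772598, sign → tz>0 ⇒ λ=+0.772598
r₁ = λ·B[:,0] = (+0.96331,-0.21588,-0.15949); r₂ = λ·B[:,1] = (+0.26611,+0.84558,+0.46279)
r₃ = r₁×r₂ = (+0.03495,-0.48825,+0.87200); SVD([r₁ r₂ r₃]) → R = UVᵀ:
  R  [+0.96331 +0.26611 +0.03495]
  R  [-0.21588 +0.84558 -0.48825]
  R  [-0.15949 +0.46279 +0.87200]
t = (+0.11680, +0.04624, +0.77260) m
tr R = 2.680894; θ = arccos((tr R − 1)/2) = 0.572688 rad = 32.813°
axis k = ((R−Rᵀ)₃₂, (R−Rᵀ)₁₃, (R−Rᵀ)₂₁) / (2 sinθ) = (+0.877514, +0.179408, -0.444727)
rvec = θ·k = (+0.502542, +0.102745, -0.254690)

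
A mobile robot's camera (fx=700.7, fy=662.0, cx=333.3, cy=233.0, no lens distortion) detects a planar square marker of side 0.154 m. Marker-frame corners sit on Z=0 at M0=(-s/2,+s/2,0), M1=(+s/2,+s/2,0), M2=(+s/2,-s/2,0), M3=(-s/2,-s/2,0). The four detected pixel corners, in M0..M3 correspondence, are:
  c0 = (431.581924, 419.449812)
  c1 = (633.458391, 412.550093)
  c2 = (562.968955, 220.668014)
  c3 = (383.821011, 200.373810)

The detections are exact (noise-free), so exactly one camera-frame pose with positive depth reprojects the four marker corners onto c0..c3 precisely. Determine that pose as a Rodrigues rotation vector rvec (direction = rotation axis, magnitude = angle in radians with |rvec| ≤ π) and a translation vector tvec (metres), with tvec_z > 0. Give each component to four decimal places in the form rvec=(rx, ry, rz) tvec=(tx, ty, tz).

Intrinsics K: fx=700.7, fy=662.0, cx=333.3, cy=233.0
Marker side s = 0.154 m; corners in marker frame (Z=0):
  M0 = (-0.0770, +0.0770, 0)
  M1 = (+0.0770, +0.0770, 0)
  M2 = (+0.0770, -0.0770, 0)
  M3 = (-0.0770, -0.0770, 0)
Detected image corners:
  c0 = (431.581924, 419.449812) px
  c1 = (633.458391, 412.550093) px
  c2 = (562.968955, 220.668014) px
  c3 = (383.821011, 200.373810) px
Planar DLT: solve 8×8 A·h = b for H (H[2,2]=1):
  H  [+1680.59059 -140.12258 +507.11759]
  H  [+330.59109 +998.64220 +305.16825]
  H  [+0.89367 -1.05204 +1.00000]
B = K⁻¹H; ‖b₁‖=2.174154, ‖b₂‖=2.174154; λ = 2/(‖b₁‖+‖b₂‖) = 0.459949, sign → tz>0 ⇒ λ=+0.459949
r₁ = λ·B[:,0] = (+0.90764,+0.08502,+0.41104); r₂ = λ·B[:,1] = (+0.13819,+0.86415,-0.48388)
r₃ = r₁×r₂ = (-0.39634,+0.49600,+0.77259); SVD([r₁ r₂ r₃]) → R = UVᵀ:
  R  [+0.90764 +0.13819 -0.39634]
  R  [+0.08502 +0.86415 +0.49600]
  R  [+0.41104 -0.48388 +0.77259]
t = (+0.11410, +0.05014, +0.45995) m
tr R = 2.544391; θ = arccos((tr R − 1)/2) = 0.688507 rad = 39.449°
axis k = ((R−Rᵀ)₃₂, (R−Rᵀ)₁₃, (R−Rᵀ)₂₁) / (2 sinθ) = (-0.771091, -0.635349, -0.041841)
rvec = θ·k = (-0.530901, -0.437442, -0.028808)

rvec=(-0.5309, -0.4374, -0.0288) tvec=(0.1141, 0.0501, 0.4599)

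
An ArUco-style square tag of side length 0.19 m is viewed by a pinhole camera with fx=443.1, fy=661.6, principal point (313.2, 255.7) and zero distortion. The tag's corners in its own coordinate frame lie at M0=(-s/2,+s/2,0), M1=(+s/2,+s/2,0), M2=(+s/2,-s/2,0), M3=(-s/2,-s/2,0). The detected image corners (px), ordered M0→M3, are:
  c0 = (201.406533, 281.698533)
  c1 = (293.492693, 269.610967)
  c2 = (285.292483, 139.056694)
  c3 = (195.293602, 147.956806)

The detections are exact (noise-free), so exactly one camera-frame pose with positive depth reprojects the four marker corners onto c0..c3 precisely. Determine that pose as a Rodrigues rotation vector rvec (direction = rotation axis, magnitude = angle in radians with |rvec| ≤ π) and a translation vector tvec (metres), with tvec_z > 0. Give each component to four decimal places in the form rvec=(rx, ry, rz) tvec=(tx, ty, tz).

rvec=(-0.1265, -0.1035, -0.0923) tvec=(-0.1448, -0.0662, 0.9317)

Intrinsics K: fx=443.1, fy=661.6, cx=313.2, cy=255.7
Marker side s = 0.19 m; corners in marker frame (Z=0):
  M0 = (-0.0950, +0.0950, 0)
  M1 = (+0.0950, +0.0950, 0)
  M2 = (+0.0950, -0.0950, 0)
  M3 = (-0.0950, -0.0950, 0)
Detected image corners:
  c0 = (201.406533, 281.698533) px
  c1 = (293.492693, 269.610967) px
  c2 = (285.292483, 139.056694) px
  c3 = (195.293602, 147.956806) px
Planar DLT: solve 8×8 A·h = b for H (H[2,2]=1):
  H  [+507.54833 +6.06424 +244.33160]
  H  [-30.68197 +668.21214 +208.70764]
  H  [+0.11664 -0.12983 +1.00000]
B = K⁻¹H; ‖b₁‖=1.073287, ‖b₂‖=1.073287; λ = 2/(‖b₁‖+‖b₂‖) = 0.931717, sign → tz>0 ⇒ λ=+0.931717
r₁ = λ·B[:,0] = (+0.99042,-0.08521,+0.10867); r₂ = λ·B[:,1] = (+0.09826,+0.98778,-0.12097)
r₃ = r₁×r₂ = (-0.09704,+0.13049,+0.98669); SVD([r₁ r₂ r₃]) → R = UVᵀ:
  R  [+0.99042 +0.09826 -0.09704]
  R  [-0.08521 +0.98778 +0.13049]
  R  [+0.10867 -0.12097 +0.98669]
t = (-0.14481, -0.06618, +0.93172) m
tr R = 2.964890; θ = arccos((tr R − 1)/2) = 0.187652 rad = 10.752°
axis k = ((R−Rᵀ)₃₂, (R−Rᵀ)₁₃, (R−Rᵀ)₂₁) / (2 sinθ) = (-0.673953, -0.551354, -0.491728)
rvec = θ·k = (-0.126469, -0.103463, -0.092274)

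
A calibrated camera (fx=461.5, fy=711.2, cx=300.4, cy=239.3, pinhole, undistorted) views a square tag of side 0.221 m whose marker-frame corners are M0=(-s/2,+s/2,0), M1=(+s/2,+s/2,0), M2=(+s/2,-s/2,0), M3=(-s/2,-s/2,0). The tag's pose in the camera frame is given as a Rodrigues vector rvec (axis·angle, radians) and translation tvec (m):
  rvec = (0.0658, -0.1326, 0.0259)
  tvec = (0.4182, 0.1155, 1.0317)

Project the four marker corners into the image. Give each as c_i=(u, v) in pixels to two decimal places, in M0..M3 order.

c0=(438.02, 394.42) c1=(530.12, 393.29) c2=(536.19, 244.53) c3=(442.99, 241.35)

Intrinsics K: fx=461.5, fy=711.2, cx=300.4, cy=239.3
Marker side s = 0.221 m; corners in marker frame (Z=0):
  M0 = (-0.1105, +0.1105, 0)
  M1 = (+0.1105, +0.1105, 0)
  M2 = (+0.1105, -0.1105, 0)
  M3 = (-0.1105, -0.1105, 0)
rvec = (0.0658, -0.1326, 0.0259), |rvec| = θ = 0.15028 rad = 8.610°
Rodrigues: sinθ=0.14971, 1−cosθ=0.01127; R = I + sinθ·[k]× + (1−cosθ)·[k]×²:
    [+0.99089 -0.03016 -0.13125]
    [+0.02145 +0.99750 -0.06727]
    [+0.13295 +0.06384 +0.98906]
t = (0.4182, 0.1155, 1.0317) m
M0: Pc = R·M0+t = (+0.30537, +0.22335, +1.02406); u = 461.5·(+0.30537)/1.02406 + 300.4 = 438.0187, v = 711.2·(+0.22335)/1.02406 + 239.3 = 394.4169
M1: Pc = R·M1+t = (+0.52436, +0.22809, +1.05345); u = 461.5·(+0.52436)/1.05345 + 300.4 = 530.1154, v = 711.2·(+0.22809)/1.05345 + 239.3 = 393.2906
M2: Pc = R·M2+t = (+0.53103, +0.00765, +1.03934); u = 461.5·(+0.53103)/1.03934 + 300.4 = 536.1930, v = 711.2·(+0.00765)/1.03934 + 239.3 = 244.5319
M3: Pc = R·M3+t = (+0.31204, +0.00291, +1.00995); u = 461.5·(+0.31204)/1.00995 + 300.4 = 442.9866, v = 711.2·(+0.00291)/1.00995 + 239.3 = 241.3462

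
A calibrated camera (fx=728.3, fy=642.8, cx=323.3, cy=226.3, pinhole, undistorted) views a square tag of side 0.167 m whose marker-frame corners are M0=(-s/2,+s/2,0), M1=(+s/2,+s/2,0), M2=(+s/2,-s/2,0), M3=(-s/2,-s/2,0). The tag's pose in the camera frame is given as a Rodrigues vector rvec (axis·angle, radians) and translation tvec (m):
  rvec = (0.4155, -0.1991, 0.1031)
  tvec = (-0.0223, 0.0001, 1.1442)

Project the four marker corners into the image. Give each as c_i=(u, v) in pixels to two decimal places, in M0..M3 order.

c0=(250.77, 265.78) c1=(352.23, 269.88) c2=(368.97, 185.90) c3=(262.01, 178.82)

Intrinsics K: fx=728.3, fy=642.8, cx=323.3, cy=226.3
Marker side s = 0.167 m; corners in marker frame (Z=0):
  M0 = (-0.0835, +0.0835, 0)
  M1 = (+0.0835, +0.0835, 0)
  M2 = (+0.0835, -0.0835, 0)
  M3 = (-0.0835, -0.0835, 0)
rvec = (0.4155, -0.1991, 0.1031), |rvec| = θ = 0.47213 rad = 27.051°
Rodrigues: sinθ=0.45479, 1−cosθ=0.10940; R = I + sinθ·[k]× + (1−cosθ)·[k]×²:
    [+0.97533 -0.13991 -0.17076]
    [+0.05871 +0.91005 -0.41031]
    [+0.21281 +0.39016 +0.89582]
t = (-0.0223, 0.0001, 1.1442) m
M0: Pc = R·M0+t = (-0.11542, +0.07119, +1.15901); u = 728.3·(-0.11542)/1.15901 + 323.3 = 250.7705, v = 642.8·(+0.07119)/1.15901 + 226.3 = 265.7812
M1: Pc = R·M1+t = (+0.04746, +0.08099, +1.19455); u = 728.3·(+0.04746)/1.19455 + 323.3 = 352.2340, v = 642.8·(+0.08099)/1.19455 + 226.3 = 269.8827
M2: Pc = R·M2+t = (+0.07082, -0.07099, +1.12939); u = 728.3·(+0.07082)/1.12939 + 323.3 = 368.9707, v = 642.8·(-0.07099)/1.12939 + 226.3 = 185.8972
M3: Pc = R·M3+t = (-0.09206, -0.08079, +1.09385); u = 728.3·(-0.09206)/1.09385 + 323.3 = 262.0072, v = 642.8·(-0.08079)/1.09385 + 226.3 = 178.8227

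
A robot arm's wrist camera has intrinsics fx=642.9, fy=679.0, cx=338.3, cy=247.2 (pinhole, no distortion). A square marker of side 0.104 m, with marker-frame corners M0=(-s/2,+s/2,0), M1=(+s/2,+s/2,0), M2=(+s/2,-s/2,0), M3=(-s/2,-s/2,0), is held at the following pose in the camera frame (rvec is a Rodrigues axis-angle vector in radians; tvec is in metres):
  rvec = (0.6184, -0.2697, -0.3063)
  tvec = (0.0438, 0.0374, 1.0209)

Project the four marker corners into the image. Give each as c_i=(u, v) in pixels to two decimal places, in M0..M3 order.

c0=(342.18, 309.77) c1=(400.16, 284.93) c2=(390.69, 232.62) c3=(328.85, 258.18)

Intrinsics K: fx=642.9, fy=679.0, cx=338.3, cy=247.2
Marker side s = 0.104 m; corners in marker frame (Z=0):
  M0 = (-0.0520, +0.0520, 0)
  M1 = (+0.0520, +0.0520, 0)
  M2 = (+0.0520, -0.0520, 0)
  M3 = (-0.0520, -0.0520, 0)
rvec = (0.6184, -0.2697, -0.3063), |rvec| = θ = 0.74093 rad = 42.452°
Rodrigues: sinθ=0.67497, 1−cosθ=0.26216; R = I + sinθ·[k]× + (1−cosθ)·[k]×²:
    [+0.92046 +0.19939 -0.33615]
    [-0.35868 +0.77258 -0.52390]
    [+0.15524 +0.60280 +0.78264]
t = (0.0438, 0.0374, 1.0209) m
M0: Pc = R·M0+t = (+0.00630, +0.09623, +1.04417); u = 642.9·(+0.00630)/1.04417 + 338.3 = 342.1815, v = 679.0·(+0.09623)/1.04417 + 247.2 = 309.7729
M1: Pc = R·M1+t = (+0.10203, +0.05892, +1.06032); u = 642.9·(+0.10203)/1.06032 + 338.3 = 400.1649, v = 679.0·(+0.05892)/1.06032 + 247.2 = 284.9325
M2: Pc = R·M2+t = (+0.08130, -0.02143, +0.99763); u = 642.9·(+0.08130)/0.99763 + 338.3 = 390.6894, v = 679.0·(-0.02143)/0.99763 + 247.2 = 232.6176
M3: Pc = R·M3+t = (-0.01443, +0.01588, +0.98148); u = 642.9·(-0.01443)/0.98148 + 338.3 = 328.8465, v = 679.0·(+0.01588)/0.98148 + 247.2 = 258.1841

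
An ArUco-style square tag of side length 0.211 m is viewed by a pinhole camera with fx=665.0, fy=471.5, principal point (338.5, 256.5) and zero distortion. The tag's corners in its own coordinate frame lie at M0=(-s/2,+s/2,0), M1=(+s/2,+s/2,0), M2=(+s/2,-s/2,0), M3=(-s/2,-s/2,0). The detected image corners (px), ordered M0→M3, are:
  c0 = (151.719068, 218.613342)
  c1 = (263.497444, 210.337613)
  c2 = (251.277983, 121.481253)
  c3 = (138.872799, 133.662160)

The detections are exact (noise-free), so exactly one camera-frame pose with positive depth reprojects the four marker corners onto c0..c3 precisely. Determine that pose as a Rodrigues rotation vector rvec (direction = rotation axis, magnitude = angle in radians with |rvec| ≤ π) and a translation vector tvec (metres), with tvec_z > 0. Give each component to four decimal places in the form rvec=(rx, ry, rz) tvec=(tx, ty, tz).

rvec=(0.0679, 0.2382, -0.0840) tvec=(-0.2394, -0.2078, 1.1506)

Intrinsics K: fx=665.0, fy=471.5, cx=338.5, cy=256.5
Marker side s = 0.211 m; corners in marker frame (Z=0):
  M0 = (-0.1055, +0.1055, 0)
  M1 = (+0.1055, +0.1055, 0)
  M2 = (+0.1055, -0.1055, 0)
  M3 = (-0.1055, -0.1055, 0)
Detected image corners:
  c0 = (151.719068, 218.613342) px
  c1 = (263.497444, 210.337613) px
  c2 = (251.277983, 121.481253) px
  c3 = (138.872799, 133.662160) px
Planar DLT: solve 8×8 A·h = b for H (H[2,2]=1):
  H  [+489.52980 +69.42866 +200.14995]
  H  [-83.85035 +420.15711 +171.36300]
  H  [-0.20713 +0.04966 +1.00000]
B = K⁻¹H; ‖b₁‖=0.869127, ‖b₂‖=0.869127; λ = 2/(‖b₁‖+‖b₂‖) = 1.150580, sign → tz>0 ⇒ λ=+1.150580
r₁ = λ·B[:,0] = (+0.96829,-0.07497,-0.23831); r₂ = λ·B[:,1] = (+0.09104,+0.99421,+0.05714)
r₃ = r₁×r₂ = (+0.23265,-0.07702,+0.96951); SVD([r₁ r₂ r₃]) → R = UVᵀ:
  R  [+0.96829 +0.09104 +0.23265]
  R  [-0.07497 +0.99421 -0.07702]
  R  [-0.23831 +0.05714 +0.96951]
t = (-0.23937, -0.20776, +1.15058) m
tr R = 2.932002; θ = arccos((tr R − 1)/2) = 0.261508 rad = 14.983°
axis k = ((R−Rᵀ)₃₂, (R−Rᵀ)₁₃, (R−Rᵀ)₂₁) / (2 sinθ) = (+0.259461, +0.910825, -0.321058)
rvec = θ·k = (+0.067851, +0.238188, -0.083959)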